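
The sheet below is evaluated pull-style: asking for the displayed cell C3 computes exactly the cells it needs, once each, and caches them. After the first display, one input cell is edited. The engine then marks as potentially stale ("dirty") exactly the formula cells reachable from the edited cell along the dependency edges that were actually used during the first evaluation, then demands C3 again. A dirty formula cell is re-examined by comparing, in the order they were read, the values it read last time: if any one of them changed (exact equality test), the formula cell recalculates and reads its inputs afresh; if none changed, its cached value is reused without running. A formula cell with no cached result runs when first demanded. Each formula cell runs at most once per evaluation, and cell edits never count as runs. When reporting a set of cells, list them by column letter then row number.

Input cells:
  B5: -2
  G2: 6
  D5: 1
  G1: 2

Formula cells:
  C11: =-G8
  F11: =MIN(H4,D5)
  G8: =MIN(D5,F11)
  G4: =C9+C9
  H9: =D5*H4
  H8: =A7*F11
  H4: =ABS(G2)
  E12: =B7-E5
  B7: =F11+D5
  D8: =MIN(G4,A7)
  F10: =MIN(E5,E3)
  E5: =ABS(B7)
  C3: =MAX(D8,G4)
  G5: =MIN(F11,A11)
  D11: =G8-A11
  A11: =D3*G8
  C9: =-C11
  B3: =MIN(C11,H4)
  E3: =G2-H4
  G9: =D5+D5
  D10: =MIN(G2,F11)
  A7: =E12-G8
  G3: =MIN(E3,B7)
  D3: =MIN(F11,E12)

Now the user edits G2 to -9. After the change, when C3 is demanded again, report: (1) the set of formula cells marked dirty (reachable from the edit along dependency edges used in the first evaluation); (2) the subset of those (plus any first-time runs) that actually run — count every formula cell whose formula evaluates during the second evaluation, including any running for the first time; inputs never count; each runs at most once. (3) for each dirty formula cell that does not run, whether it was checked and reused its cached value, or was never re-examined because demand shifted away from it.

The edit dirties: A7, B7, C3, C9, C11, D8, E5, E12, F11, G4, G8, H4.
2 formula cells run: F11, H4.
Cache hits after checking: A7, B7, C3, C9, C11, D8, E5, E12, G4, G8.
Note the absorption at F11: it re-runs yet its value is the same, leaving the output's value untouched.

First demand of the output computes:
  H4 = ABS(6) = 6
  F11 = MIN(6, 1) = 1
  B7 = 1 + 1 = 2
  E5 = ABS(2) = 2
  E12 = 2 - 2 = 0
  G8 = MIN(1, 1) = 1
  A7 = 0 - 1 = -1
  C11 = -(1) = -1
  C9 = -(-1) = 1
  G4 = 1 + 1 = 2
  D8 = MIN(2, -1) = -1
  C3 = MAX(-1, 2) = 2

After the edit, cleaning proceeds:
  H4: a read changed (G2 6->-9) — executes, giving 9.
  F11: a read changed (H4 6->9) — executes, giving 1 — identical to its old value.
  B7: dirty, but its reads are unchanged (F11 unchanged, D5 unchanged); cached 2 stands.
  E5: dirty, but its reads are unchanged (B7 unchanged); cached 2 stands.
  E12: dirty, but its reads are unchanged (B7 unchanged, E5 unchanged); cached 0 stands.
  G8: dirty, but its reads are unchanged (D5 unchanged, F11 unchanged); cached 1 stands.
  A7: dirty, but its reads are unchanged (E12 unchanged, G8 unchanged); cached -1 stands.
  C11: dirty, but its reads are unchanged (G8 unchanged); cached -1 stands.
  C9: dirty, but its reads are unchanged (C11 unchanged); cached 1 stands.
  G4: dirty, but its reads are unchanged (C9 unchanged, C9 unchanged); cached 2 stands.
  D8: dirty, but its reads are unchanged (G4 unchanged, A7 unchanged); cached -1 stands.
  C3: dirty, but its reads are unchanged (D8 unchanged, G4 unchanged); cached 2 stands.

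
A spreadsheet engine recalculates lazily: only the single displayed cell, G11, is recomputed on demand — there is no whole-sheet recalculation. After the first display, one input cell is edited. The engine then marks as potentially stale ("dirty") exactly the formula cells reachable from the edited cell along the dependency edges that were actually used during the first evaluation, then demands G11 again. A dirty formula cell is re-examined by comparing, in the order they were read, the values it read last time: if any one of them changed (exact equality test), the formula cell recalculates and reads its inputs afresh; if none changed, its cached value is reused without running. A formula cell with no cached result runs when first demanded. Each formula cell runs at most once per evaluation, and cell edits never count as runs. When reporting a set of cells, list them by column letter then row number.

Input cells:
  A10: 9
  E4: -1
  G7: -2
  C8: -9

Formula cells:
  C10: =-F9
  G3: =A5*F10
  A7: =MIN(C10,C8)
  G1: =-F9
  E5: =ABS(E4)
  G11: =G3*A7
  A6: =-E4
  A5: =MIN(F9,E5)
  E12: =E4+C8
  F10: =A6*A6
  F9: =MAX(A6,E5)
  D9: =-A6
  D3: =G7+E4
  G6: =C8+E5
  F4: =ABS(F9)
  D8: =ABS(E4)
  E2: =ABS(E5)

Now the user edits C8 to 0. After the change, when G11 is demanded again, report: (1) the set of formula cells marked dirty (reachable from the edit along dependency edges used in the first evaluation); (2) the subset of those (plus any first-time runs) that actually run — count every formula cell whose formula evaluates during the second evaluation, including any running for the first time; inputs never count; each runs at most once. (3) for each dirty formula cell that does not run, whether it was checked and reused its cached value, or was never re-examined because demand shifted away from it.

Marked dirty: A7, G11.
Formula cells that run: A7, G11 — 2 in total.
Every dirty formula cell ran.

First evaluation (everything demanded from the output):
  A6 = -(-1) = 1
  E5 = ABS(-1) = 1
  F9 = MAX(1, 1) = 1
  A5 = MIN(1, 1) = 1
  C10 = -(1) = -1
  A7 = MIN(-1, -9) = -9
  F10 = 1 * 1 = 1
  G3 = 1 * 1 = 1
  G11 = 1 * -9 = -9

Propagation after the edit:
  A7: runs — C8 -9->0; result -1.
  G11: runs — A7 -9->-1; result -1.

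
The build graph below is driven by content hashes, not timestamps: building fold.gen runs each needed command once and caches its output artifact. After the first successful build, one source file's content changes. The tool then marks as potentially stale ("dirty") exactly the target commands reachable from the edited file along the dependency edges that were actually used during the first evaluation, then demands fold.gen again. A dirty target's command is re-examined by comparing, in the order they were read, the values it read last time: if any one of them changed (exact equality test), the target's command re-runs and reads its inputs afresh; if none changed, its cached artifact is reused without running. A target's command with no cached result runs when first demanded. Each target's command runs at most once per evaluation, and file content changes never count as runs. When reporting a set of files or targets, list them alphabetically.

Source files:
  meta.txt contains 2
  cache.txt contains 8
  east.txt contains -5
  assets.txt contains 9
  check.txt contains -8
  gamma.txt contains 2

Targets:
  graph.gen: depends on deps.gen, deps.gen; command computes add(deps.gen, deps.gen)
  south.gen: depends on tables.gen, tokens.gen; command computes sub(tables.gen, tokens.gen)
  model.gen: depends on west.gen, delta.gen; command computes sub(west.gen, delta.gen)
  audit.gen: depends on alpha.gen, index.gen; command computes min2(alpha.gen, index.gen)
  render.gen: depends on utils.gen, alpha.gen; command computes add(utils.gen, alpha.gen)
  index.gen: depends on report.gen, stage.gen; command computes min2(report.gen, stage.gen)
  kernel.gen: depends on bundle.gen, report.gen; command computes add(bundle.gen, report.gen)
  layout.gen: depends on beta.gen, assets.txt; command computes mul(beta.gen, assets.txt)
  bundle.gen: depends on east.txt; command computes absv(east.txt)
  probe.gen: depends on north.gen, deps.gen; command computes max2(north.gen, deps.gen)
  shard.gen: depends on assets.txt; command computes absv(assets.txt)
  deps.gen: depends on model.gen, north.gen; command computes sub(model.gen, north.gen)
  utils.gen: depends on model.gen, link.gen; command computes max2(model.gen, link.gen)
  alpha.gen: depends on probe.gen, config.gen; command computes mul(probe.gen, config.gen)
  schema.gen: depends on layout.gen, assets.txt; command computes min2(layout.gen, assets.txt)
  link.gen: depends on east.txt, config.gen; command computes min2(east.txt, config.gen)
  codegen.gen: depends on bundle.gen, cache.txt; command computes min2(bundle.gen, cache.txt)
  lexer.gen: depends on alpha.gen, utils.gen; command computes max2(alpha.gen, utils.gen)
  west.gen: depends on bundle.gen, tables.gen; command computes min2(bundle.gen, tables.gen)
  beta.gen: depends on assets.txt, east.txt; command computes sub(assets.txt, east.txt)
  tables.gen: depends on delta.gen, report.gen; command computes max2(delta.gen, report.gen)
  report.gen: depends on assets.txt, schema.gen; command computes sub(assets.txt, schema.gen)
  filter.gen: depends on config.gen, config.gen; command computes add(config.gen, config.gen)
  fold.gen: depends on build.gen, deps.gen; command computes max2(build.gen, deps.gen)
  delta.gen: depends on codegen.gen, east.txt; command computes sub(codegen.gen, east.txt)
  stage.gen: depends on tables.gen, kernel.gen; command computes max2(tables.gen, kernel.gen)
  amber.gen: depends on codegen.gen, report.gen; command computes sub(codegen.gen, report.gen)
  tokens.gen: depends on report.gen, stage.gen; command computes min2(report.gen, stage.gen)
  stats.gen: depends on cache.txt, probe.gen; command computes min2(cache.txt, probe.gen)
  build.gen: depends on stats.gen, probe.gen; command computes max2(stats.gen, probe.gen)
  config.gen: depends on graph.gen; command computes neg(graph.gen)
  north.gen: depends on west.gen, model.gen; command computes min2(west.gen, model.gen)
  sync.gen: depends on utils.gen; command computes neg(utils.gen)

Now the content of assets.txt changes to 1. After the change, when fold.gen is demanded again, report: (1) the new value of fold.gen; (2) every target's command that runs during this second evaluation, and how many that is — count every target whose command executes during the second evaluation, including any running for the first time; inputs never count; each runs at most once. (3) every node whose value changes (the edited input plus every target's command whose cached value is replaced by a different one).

Initial pass — values computed on the first demand:
  beta.gen = sub(9, -5) = 14
  bundle.gen = absv(-5) = 5
  codegen.gen = min2(5, 8) = 5
  delta.gen = sub(5, -5) = 10
  layout.gen = mul(14, 9) = 126
  schema.gen = min2(126, 9) = 9
  report.gen = sub(9, 9) = 0
  tables.gen = max2(10, 0) = 10
  west.gen = min2(5, 10) = 5
  model.gen = sub(5, 10) = -5
  north.gen = min2(5, -5) = -5
  deps.gen = sub(-5, -5) = 0
  probe.gen = max2(-5, 0) = 0
  stats.gen = min2(8, 0) = 0
  build.gen = max2(0, 0) = 0
  fold.gen = max2(0, 0) = 0

Second demand — change propagation:
  beta.gen: re-runs because assets.txt 9->1; new result 6.
  layout.gen: re-runs because beta.gen 14->6; assets.txt 9->1; new result 6.
  schema.gen: re-runs because layout.gen 126->6; assets.txt 9->1; new result 1.
  report.gen: re-runs because assets.txt 9->1; schema.gen 9->1; new result 0 (unchanged).
  tables.gen: re-examined; everything it read last time is the same (delta.gen unchanged, report.gen unchanged) — cache 10 kept, no run.
  west.gen: re-examined; everything it read last time is the same (bundle.gen unchanged, tables.gen unchanged) — cache 5 kept, no run.
  model.gen: re-examined; everything it read last time is the same (west.gen unchanged, delta.gen unchanged) — cache -5 kept, no run.
  north.gen: re-examined; everything it read last time is the same (west.gen unchanged, model.gen unchanged) — cache -5 kept, no run.
  deps.gen: re-examined; everything it read last time is the same (model.gen unchanged, north.gen unchanged) — cache 0 kept, no run.
  probe.gen: re-examined; everything it read last time is the same (north.gen unchanged, deps.gen unchanged) — cache 0 kept, no run.
  stats.gen: re-examined; everything it read last time is the same (cache.txt unchanged, probe.gen unchanged) — cache 0 kept, no run.
  build.gen: re-examined; everything it read last time is the same (stats.gen unchanged, probe.gen unchanged) — cache 0 kept, no run.
  fold.gen: re-examined; everything it read last time is the same (build.gen unchanged, deps.gen unchanged) — cache 0 kept, no run.

The important point: report.gen recomputes to an identical value, and the output ends up unchanged.

fold.gen now evaluates to 0.
Run set: beta.gen, layout.gen, report.gen, schema.gen (4 run).
Changed values: assets.txt, beta.gen, layout.gen, schema.gen.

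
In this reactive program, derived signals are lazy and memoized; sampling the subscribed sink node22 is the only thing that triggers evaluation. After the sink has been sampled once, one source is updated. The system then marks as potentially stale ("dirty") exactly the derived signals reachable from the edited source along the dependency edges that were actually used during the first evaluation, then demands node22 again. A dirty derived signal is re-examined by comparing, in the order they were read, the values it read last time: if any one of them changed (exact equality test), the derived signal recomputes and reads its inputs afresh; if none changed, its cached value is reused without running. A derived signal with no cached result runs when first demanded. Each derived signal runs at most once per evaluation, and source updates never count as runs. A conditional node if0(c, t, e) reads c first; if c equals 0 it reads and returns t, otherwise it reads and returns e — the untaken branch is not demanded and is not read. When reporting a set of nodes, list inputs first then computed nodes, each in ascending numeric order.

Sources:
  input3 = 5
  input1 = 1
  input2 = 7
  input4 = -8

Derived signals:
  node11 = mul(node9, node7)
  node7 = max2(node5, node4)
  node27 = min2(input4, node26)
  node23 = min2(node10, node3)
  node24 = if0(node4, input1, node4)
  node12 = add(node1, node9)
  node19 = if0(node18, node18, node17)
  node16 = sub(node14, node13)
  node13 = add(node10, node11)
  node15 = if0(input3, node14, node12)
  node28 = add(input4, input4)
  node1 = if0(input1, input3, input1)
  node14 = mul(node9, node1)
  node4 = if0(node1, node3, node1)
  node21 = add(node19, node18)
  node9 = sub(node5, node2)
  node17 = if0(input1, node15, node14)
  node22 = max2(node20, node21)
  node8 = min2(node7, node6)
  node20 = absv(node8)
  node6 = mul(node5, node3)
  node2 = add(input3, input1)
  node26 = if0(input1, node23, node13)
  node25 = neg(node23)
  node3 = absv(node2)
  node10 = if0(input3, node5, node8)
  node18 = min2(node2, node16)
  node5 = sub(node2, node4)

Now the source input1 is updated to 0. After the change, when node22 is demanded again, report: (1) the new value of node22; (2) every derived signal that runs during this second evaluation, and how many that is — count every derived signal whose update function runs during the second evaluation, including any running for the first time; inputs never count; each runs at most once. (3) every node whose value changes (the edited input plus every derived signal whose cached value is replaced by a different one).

First demand of the output computes:
  node1 = if0(input1=1 -> else branch input1) = 1
  node2 = add(5, 1) = 6
  node3 = absv(6) = 6
  node4 = if0(node1=1 -> else branch node1) = 1
  node5 = sub(6, 1) = 5
  node6 = mul(5, 6) = 30
  node7 = max2(5, 1) = 5
  node8 = min2(5, 30) = 5
  node9 = sub(5, 6) = -1
  node10 = if0(input3=5 -> else branch node8) = 5
  node11 = mul(-1, 5) = -5
  node13 = add(5, -5) = 0
  node14 = mul(-1, 1) = -1
  node16 = sub(-1, 0) = -1
  node17 = if0(input1=1 -> else branch node14) = -1
  node18 = min2(6, -1) = -1
  node19 = if0(node18=-1 -> else branch node17) = -1
  node20 = absv(5) = 5
  node21 = add(-1, -1) = -2
  node22 = max2(5, -2) = 5

After the edit, cleaning proceeds:
  node1: a read changed (input1 1->0; input1 1->0) — executes, giving 5.
  node2: a read changed (input1 1->0) — executes, giving 5.
  node3: a read changed (node2 6->5) — executes, giving 5.
  node4: a read changed (node1 1->5; node1 1->5) — executes, giving 5.
  node5: a read changed (node2 6->5; node4 1->5) — executes, giving 0.
  node6: a read changed (node5 5->0; node3 6->5) — executes, giving 0.
  node7: a read changed (node5 5->0; node4 1->5) — executes, giving 5 — identical to its old value.
  node8: a read changed (node6 30->0) — executes, giving 0.
  node9: a read changed (node5 5->0; node2 6->5) — executes, giving -5.
  node10: a read changed (node8 5->0) — executes, giving 0.
  node11: a read changed (node9 -1->-5) — executes, giving -25.
  node13: a read changed (node10 5->0; node11 -5->-25) — executes, giving -25.
  node14: a read changed (node9 -1->-5; node1 1->5) — executes, giving -25.
  node16: a read changed (node14 -1->-25; node13 0->-25) — executes, giving 0.
  node17: stays stale; no demand reaches it after the flip.
  node18: a read changed (node2 6->5; node16 -1->0) — executes, giving 0.
  node19: a read changed (node18 -1->0) — executes, giving 0.
  node20: a read changed (node8 5->0) — executes, giving 0.
  node21: a read changed (node19 -1->0; node18 -1->0) — executes, giving 0.
  node22: a read changed (node20 5->0; node21 -2->0) — executes, giving 0.

Note the branch switch — demand abandons node17, which is never re-examined.

Demanding node22 again yields 0.
19 derived signals run: node1, node2, node3, node4, node5, node6, node7, node8, node9, node10, node11, node13, node14, node16, node18, node19, node20, node21, node22.
The nodes whose values change: input1, node1, node2, node3, node4, node5, node6, node8, node9, node10, node11, node13, node14, node16, node18, node19, node20, node21, node22.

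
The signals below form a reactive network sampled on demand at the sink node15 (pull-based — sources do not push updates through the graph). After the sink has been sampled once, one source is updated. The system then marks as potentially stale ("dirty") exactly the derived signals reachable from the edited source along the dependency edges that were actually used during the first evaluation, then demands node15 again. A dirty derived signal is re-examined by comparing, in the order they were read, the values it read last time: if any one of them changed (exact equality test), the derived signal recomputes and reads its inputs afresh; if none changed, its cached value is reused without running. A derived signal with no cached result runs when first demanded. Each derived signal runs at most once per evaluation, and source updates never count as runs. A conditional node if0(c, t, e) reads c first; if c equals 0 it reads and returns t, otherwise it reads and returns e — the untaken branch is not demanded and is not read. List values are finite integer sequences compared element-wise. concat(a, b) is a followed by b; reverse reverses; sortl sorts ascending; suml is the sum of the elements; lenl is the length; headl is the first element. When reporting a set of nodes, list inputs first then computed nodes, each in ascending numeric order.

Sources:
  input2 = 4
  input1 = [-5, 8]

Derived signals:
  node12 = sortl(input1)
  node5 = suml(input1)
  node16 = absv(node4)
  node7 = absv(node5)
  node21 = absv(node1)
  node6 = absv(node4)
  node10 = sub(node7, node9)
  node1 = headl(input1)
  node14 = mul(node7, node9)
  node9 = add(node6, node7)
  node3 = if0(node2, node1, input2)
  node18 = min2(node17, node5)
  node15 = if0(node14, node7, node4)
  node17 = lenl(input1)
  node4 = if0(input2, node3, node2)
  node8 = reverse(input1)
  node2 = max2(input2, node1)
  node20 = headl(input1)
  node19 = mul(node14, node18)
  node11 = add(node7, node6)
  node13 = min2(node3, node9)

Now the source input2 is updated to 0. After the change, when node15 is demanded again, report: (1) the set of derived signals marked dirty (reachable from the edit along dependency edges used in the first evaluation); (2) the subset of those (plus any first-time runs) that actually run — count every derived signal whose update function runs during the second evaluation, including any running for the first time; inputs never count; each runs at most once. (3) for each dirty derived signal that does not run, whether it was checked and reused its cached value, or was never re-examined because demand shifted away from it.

Initial pass — values computed on the first demand:
  node1 = headl([-5, 8]) = -5
  node2 = max2(4, -5) = 4
  node4 = if0(input2=4 -> else branch node2) = 4
  node5 = suml([-5, 8]) = 3
  node6 = absv(4) = 4
  node7 = absv(3) = 3
  node9 = add(4, 3) = 7
  node14 = mul(3, 7) = 21
  node15 = if0(node14=21 -> else branch node4) = 4

Second demand — change propagation:
  node2: re-runs because input2 4->0; new result 0.
  node3: newly demanded (no cache) — executes and yields -5.
  node4: re-runs because input2 4->0; node2 4->0; new result -5.
  node6: re-runs because node4 4->-5; new result 5.
  node9: re-runs because node6 4->5; new result 8.
  node14: re-runs because node9 7->8; new result 24.
  node15: re-runs because node14 21->24; node4 4->-5; new result -5.

The important point: the flipped condition pulls in fresh nodes; node3 runs for the first time.

Dirty set: node2, node4, node6, node9, node14, node15.
Run set: node2, node3, node4, node6, node9, node14, node15 (7 run).
All dirty derived signals ended up running.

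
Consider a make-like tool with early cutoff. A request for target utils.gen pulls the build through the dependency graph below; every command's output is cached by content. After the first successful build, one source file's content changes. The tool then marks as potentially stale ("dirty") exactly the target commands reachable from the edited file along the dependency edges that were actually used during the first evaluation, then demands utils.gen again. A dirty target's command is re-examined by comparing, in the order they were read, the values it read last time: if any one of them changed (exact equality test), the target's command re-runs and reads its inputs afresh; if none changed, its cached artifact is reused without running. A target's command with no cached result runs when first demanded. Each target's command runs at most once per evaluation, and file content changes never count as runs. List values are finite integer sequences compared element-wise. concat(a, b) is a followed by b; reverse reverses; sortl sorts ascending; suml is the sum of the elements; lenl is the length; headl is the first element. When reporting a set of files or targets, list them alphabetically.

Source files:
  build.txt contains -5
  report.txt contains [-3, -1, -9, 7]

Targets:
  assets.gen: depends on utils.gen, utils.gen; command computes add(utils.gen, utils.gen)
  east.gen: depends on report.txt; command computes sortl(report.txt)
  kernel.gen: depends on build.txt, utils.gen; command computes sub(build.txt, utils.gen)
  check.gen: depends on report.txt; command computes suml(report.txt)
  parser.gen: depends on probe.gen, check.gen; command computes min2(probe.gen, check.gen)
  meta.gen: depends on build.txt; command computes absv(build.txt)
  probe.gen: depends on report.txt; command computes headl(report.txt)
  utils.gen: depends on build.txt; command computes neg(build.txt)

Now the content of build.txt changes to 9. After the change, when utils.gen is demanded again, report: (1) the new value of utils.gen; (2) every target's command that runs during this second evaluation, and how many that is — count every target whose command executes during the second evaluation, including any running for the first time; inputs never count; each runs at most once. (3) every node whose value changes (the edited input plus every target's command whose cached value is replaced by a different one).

Demanding utils.gen again yields -9.
1 target commands run: utils.gen.
The nodes whose values change: build.txt, utils.gen.

First demand of the output computes:
  utils.gen = neg(-5) = 5

After the edit, cleaning proceeds:
  utils.gen: a read changed (build.txt -5->9) — executes, giving -9.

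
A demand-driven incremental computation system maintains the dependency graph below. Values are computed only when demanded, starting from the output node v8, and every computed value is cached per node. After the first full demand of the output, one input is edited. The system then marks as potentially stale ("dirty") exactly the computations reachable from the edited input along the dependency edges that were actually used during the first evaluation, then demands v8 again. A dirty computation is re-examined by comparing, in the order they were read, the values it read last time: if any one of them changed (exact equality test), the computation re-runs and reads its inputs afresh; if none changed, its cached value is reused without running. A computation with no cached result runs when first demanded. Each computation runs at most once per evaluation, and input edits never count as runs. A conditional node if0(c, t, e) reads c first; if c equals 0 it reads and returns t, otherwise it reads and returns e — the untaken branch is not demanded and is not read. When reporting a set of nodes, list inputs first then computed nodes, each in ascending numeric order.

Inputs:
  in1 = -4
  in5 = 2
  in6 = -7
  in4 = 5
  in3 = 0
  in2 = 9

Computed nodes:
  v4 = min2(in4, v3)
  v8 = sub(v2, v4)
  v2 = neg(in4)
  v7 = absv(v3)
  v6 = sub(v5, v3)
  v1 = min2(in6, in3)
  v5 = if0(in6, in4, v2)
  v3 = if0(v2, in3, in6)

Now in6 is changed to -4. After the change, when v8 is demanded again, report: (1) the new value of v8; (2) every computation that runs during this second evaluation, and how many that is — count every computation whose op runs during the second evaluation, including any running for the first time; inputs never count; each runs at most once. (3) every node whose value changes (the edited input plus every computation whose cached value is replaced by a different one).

First evaluation (everything demanded from the output):
  v2 = neg(5) = -5
  v3 = if0(v2=-5 -> else branch in6) = -7
  v4 = min2(5, -7) = -7
  v8 = sub(-5, -7) = 2

Propagation after the edit:
  v3: runs — in6 -7->-4; result -4.
  v4: runs — v3 -7->-4; result -4.
  v8: runs — v4 -7->-4; result -1.

New value of v8: -1.
Computations that run: v3, v4, v8 — 3 in total.
Values that change: in6, v3, v4, v8.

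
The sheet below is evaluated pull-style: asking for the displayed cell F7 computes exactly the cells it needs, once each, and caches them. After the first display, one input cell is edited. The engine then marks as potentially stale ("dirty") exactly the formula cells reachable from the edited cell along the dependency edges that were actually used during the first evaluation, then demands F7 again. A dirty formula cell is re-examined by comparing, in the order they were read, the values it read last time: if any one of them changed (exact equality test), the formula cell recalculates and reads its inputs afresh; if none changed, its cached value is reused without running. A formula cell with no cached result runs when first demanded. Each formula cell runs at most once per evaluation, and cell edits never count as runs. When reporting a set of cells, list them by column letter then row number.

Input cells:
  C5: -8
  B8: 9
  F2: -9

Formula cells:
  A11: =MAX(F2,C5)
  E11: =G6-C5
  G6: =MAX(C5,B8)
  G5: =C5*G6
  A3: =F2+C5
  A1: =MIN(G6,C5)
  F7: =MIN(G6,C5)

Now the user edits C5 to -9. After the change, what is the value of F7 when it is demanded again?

First demand of the output computes:
  G6 = MAX(-8, 9) = 9
  F7 = MIN(9, -8) = -8

After the edit, cleaning proceeds:
  G6: a read changed (C5 -8->-9) — executes, giving 9 — identical to its old value.
  F7: a read changed (C5 -8->-9) — executes, giving -9.

Demanding F7 again yields -9.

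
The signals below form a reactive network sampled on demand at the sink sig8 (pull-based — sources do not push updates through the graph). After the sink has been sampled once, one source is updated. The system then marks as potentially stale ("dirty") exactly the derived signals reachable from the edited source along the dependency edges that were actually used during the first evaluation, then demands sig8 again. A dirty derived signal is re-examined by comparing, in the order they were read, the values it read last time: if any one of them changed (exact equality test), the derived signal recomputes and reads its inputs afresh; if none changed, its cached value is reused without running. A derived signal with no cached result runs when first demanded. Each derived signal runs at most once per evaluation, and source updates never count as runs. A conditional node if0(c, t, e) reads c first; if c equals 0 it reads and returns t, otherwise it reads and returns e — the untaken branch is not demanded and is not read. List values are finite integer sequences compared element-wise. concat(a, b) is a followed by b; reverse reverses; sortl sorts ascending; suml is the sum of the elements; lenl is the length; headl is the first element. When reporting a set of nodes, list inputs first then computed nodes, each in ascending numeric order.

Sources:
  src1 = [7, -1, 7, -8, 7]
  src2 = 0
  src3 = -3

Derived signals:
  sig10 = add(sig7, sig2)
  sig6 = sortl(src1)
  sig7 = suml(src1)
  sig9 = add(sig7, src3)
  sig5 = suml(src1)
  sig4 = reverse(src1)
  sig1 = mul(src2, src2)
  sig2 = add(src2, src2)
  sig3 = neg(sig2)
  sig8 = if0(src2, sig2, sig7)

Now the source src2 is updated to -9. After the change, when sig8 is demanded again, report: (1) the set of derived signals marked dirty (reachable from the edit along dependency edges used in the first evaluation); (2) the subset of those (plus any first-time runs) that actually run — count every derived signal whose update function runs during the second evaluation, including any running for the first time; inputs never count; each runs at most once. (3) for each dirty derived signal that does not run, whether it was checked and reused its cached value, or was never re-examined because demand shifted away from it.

Dirty set: sig2, sig8.
Run set: sig7, sig8 (2 run).
Left stale — demand moved off them: sig2.
The important point: the flipped condition redirects demand; sig2 is left stale, never re-checked.

Initial pass — values computed on the first demand:
  sig2 = add(0, 0) = 0
  sig8 = if0(src2=0 -> then branch sig2) = 0

Second demand — change propagation:
  sig2: dirty yet unreached — the second evaluation never asks for it.
  sig7: newly demanded (no cache) — executes and yields 12.
  sig8: re-runs because src2 0->-9; new result 12.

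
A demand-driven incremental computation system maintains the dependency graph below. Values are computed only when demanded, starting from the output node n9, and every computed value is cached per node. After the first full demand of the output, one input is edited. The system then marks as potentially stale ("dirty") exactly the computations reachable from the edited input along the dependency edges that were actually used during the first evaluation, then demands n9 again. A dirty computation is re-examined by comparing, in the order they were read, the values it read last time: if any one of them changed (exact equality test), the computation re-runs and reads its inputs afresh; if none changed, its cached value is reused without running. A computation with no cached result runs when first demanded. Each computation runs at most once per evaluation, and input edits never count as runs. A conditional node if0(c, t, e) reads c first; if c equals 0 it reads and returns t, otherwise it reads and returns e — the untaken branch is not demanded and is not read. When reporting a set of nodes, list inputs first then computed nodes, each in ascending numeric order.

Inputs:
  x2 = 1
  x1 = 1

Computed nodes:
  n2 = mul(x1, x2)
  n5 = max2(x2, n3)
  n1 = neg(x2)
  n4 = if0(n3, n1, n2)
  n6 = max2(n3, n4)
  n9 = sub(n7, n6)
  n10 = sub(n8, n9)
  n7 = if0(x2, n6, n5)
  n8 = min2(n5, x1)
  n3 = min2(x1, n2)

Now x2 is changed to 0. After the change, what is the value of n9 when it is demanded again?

New value of n9: 0.
Key observation: a condition flipped, so demand moved to the other branch — n5 is never re-examined.

First evaluation (everything demanded from the output):
  n2 = mul(1, 1) = 1
  n3 = min2(1, 1) = 1
  n4 = if0(n3=1 -> else branch n2) = 1
  n5 = max2(1, 1) = 1
  n6 = max2(1, 1) = 1
  n7 = if0(x2=1 -> else branch n5) = 1
  n9 = sub(1, 1) = 0

Propagation after the edit:
  n1: demanded for the first time — runs, produces 0.
  n2: runs — x2 1->0; result 0.
  n3: runs — n2 1->0; result 0.
  n4: runs — n3 1->0; n2 1->0; result 0.
  n5: marked dirty but never re-examined — demand shifted away from it.
  n6: runs — n3 1->0; n4 1->0; result 0.
  n7: runs — x2 1->0; result 0.
  n9: runs — n7 1->0; n6 1->0; result 0 (same value as before).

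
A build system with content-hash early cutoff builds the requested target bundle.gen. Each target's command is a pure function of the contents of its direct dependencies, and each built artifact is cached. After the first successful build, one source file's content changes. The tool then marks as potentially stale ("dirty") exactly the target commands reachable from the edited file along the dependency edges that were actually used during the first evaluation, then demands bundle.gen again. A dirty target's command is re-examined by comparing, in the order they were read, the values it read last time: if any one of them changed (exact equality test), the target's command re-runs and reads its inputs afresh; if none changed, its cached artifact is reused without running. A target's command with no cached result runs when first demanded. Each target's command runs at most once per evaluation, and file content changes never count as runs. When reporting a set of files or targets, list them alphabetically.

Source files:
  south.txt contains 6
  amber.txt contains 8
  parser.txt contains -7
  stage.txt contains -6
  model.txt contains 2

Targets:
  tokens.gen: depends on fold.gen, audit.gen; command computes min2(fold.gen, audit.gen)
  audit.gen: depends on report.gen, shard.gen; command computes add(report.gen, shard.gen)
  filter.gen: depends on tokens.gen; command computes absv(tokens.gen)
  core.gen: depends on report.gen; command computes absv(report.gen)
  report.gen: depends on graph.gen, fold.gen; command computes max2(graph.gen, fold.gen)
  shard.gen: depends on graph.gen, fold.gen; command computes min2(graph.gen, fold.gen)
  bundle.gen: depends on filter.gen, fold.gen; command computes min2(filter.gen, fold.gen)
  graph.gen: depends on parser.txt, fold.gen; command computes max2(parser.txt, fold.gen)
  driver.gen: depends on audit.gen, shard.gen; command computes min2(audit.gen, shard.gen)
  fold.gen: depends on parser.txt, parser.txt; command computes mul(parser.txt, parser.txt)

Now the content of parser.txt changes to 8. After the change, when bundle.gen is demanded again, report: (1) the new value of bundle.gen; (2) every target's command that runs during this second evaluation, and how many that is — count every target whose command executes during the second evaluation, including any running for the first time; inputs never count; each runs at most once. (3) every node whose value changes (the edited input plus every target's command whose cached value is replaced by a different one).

First evaluation (everything demanded from the output):
  fold.gen = mul(-7, -7) = 49
  graph.gen = max2(-7, 49) = 49
  report.gen = max2(49, 49) = 49
  shard.gen = min2(49, 49) = 49
  audit.gen = add(49, 49) = 98
  tokens.gen = min2(49, 98) = 49
  filter.gen = absv(49) = 49
  bundle.gen = min2(49, 49) = 49

Propagation after the edit:
  fold.gen: runs — parser.txt -7->8; parser.txt -7->8; result 64.
  graph.gen: runs — parser.txt -7->8; fold.gen 49->64; result 64.
  report.gen: runs — graph.gen 49->64; fold.gen 49->64; result 64.
  shard.gen: runs — graph.gen 49->64; fold.gen 49->64; result 64.
  audit.gen: runs — report.gen 49->64; shard.gen 49->64; result 128.
  tokens.gen: runs — fold.gen 49->64; audit.gen 98->128; result 64.
  filter.gen: runs — tokens.gen 49->64; result 64.
  bundle.gen: runs — filter.gen 49->64; fold.gen 49->64; result 64.

New value of bundle.gen: 64.
Target commands that run: audit.gen, bundle.gen, filter.gen, fold.gen, graph.gen, report.gen, shard.gen, tokens.gen — 8 in total.
Values that change: audit.gen, bundle.gen, filter.gen, fold.gen, graph.gen, parser.txt, report.gen, shard.gen, tokens.gen.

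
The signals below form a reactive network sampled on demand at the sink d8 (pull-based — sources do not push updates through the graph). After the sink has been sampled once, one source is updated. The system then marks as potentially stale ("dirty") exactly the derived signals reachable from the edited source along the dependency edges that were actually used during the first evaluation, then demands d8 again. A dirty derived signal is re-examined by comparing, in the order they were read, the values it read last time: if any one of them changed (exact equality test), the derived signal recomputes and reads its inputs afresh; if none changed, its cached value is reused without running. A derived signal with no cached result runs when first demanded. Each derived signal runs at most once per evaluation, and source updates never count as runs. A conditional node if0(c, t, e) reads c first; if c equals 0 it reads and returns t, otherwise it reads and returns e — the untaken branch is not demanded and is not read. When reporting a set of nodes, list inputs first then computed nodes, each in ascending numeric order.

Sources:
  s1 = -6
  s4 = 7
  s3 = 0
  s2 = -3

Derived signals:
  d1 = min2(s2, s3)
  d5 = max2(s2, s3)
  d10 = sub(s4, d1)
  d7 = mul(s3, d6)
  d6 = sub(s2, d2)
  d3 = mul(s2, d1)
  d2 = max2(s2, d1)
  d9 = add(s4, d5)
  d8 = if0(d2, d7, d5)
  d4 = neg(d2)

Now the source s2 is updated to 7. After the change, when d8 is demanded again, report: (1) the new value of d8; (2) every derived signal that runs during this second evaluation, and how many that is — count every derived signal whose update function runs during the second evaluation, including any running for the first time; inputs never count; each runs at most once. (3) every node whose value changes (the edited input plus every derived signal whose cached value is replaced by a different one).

d8 now evaluates to 7.
Run set: d1, d2, d5, d8 (4 run).
Changed values: s2, d1, d2, d5, d8.

Initial pass — values computed on the first demand:
  d1 = min2(-3, 0) = -3
  d2 = max2(-3, -3) = -3
  d5 = max2(-3, 0) = 0
  d8 = if0(d2=-3 -> else branch d5) = 0

Second demand — change propagation:
  d1: re-runs because s2 -3->7; new result 0.
  d2: re-runs because s2 -3->7; d1 -3->0; new result 7.
  d5: re-runs because s2 -3->7; new result 7.
  d8: re-runs because d2 -3->7; d5 0->7; new result 7.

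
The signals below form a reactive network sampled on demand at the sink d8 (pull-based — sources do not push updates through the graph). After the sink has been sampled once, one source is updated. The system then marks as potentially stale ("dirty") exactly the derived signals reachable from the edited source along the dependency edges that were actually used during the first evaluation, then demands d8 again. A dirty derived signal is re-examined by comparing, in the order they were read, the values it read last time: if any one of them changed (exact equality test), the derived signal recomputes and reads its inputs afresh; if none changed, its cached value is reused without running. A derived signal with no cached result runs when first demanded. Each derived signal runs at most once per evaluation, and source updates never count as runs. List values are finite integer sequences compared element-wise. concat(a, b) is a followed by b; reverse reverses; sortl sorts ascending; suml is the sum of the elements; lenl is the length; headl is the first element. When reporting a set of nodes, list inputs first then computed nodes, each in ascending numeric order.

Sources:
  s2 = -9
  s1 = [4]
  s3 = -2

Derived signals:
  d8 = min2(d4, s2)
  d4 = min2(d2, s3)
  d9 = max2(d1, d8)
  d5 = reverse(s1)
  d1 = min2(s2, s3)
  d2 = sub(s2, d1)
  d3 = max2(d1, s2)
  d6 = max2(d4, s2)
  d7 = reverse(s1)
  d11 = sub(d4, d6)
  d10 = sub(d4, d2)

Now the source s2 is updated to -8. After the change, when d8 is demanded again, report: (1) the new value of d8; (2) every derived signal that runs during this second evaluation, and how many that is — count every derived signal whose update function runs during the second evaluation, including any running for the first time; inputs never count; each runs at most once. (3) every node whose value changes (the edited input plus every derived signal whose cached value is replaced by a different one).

d8 now evaluates to -8.
Run set: d1, d2, d8 (3 run).
Changed values: s2, d1, d8.
The important point: at d4 every value read last time is unchanged, so the dirty flag clears without a run.

Initial pass — values computed on the first demand:
  d1 = min2(-9, -2) = -9
  d2 = sub(-9, -9) = 0
  d4 = min2(0, -2) = -2
  d8 = min2(-2, -9) = -9

Second demand — change propagation:
  d1: re-runs because s2 -9->-8; new result -8.
  d2: re-runs because s2 -9->-8; d1 -9->-8; new result 0 (unchanged).
  d4: re-examined; everything it read last time is the same (d2 unchanged, s3 unchanged) — cache -2 kept, no run.
  d8: re-runs because s2 -9->-8; new result -8.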